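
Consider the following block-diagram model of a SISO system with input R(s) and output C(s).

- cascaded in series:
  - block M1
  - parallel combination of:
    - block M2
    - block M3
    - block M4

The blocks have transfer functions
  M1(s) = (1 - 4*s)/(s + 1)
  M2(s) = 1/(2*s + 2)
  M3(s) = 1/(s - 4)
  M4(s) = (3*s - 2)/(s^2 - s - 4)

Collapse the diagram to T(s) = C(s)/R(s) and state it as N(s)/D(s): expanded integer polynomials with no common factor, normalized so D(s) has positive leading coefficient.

(1) add M2, M3, M4 (parallel); result (9*s^3 - 27*s^2 - 22*s + 24)/(2*s^4 - 8*s^3 - 10*s^2 + 32*s + 32)
(2) reduce the series chain M1, (M2+M3+M4); the result is T(s) itself (integer coefficients, no common factor, positive leading denominator coefficient)

Final answer: (-36*s^4 + 117*s^3 + 61*s^2 - 118*s + 24)/(2*s^5 - 6*s^4 - 18*s^3 + 22*s^2 + 64*s + 32)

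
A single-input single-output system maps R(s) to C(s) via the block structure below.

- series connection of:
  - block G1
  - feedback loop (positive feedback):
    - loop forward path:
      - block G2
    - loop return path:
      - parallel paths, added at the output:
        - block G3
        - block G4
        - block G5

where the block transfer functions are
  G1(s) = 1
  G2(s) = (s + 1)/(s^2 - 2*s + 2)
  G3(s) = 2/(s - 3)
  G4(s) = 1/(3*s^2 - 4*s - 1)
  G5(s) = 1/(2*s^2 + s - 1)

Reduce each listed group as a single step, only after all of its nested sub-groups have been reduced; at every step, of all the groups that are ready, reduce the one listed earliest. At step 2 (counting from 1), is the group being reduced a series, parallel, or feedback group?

The answer is feedback.

Reasoning:
Step 1: parallel reduction of G3, G4, G5
Step 2: close the feedback loop around G2, (G3+G4+G5)
Step 3: cascade G1, [G2/(1-G2*(G3+G4+G5))]
The group at step 2 is a feedback group.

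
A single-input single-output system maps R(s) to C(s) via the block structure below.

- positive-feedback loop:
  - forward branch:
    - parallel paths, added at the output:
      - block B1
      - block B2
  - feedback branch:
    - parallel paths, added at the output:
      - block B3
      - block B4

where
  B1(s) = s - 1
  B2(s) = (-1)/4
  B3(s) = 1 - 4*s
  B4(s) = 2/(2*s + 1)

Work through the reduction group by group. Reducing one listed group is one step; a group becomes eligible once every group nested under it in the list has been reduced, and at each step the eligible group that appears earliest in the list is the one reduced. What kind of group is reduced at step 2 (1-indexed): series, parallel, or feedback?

1. sum the parallel branches B1, B2
2. add B3, B4 (parallel)
3. collapse the loop ((B1+B2) forward, (B3+B4) return)
The group at step 2 is a parallel group.

Answer: parallel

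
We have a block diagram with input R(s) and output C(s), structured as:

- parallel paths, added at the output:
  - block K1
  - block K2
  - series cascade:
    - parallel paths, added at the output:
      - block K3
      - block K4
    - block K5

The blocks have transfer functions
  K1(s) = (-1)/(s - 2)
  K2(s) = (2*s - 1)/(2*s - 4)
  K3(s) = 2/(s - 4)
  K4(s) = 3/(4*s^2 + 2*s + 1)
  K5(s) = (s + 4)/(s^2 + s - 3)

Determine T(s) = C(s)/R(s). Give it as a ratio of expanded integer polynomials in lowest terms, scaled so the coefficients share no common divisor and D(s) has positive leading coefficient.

Answer: (8*s^6 - 32*s^5 - 20*s^4 + 207*s^3 - 179*s^2 - 179*s + 124)/(8*s^6 - 36*s^5 - 26*s^4 + 194*s^3 - 90*s^2 - 44*s - 48)

Working:
[1] parallel reduction of K3, K4 gives (8*s^2 + 7*s - 10)/(4*s^3 - 14*s^2 - 7*s - 4)
[2] multiply (K3+K4), K5 (series) gives (8*s^3 + 39*s^2 + 18*s - 40)/(4*s^5 - 10*s^4 - 33*s^3 + 31*s^2 + 17*s + 12)
[3] reduce the parallel group K1, K2, ((K3+K4)*K5): this yields T(s), and no further normalization is needed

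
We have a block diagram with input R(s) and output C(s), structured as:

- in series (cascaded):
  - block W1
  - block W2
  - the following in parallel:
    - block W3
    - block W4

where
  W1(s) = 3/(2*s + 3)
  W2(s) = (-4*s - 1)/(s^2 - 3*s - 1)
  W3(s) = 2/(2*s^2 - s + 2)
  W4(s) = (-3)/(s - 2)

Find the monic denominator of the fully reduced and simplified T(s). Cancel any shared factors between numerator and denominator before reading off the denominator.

Reducing step by step:

1. add W3, W4 (parallel); result (-6*s^2 + 5*s - 10)/(2*s^3 - 5*s^2 + 4*s - 4)
2. series reduction of W1, W2, (W3+W4); result (72*s^3 - 42*s^2 + 105*s + 30)/(4*s^6 - 16*s^5 + s^4 + 29*s^3 - 17*s^2 + 32*s + 12)
T(s) is the step-2 result (common factors already cancelled). Leading coefficient of the denominator: 4. Divide through by 4 for the monic polynomial.

Answer: s^6 - 4*s^5 + s^4/4 + 29*s^3/4 - 17*s^2/4 + 8*s + 3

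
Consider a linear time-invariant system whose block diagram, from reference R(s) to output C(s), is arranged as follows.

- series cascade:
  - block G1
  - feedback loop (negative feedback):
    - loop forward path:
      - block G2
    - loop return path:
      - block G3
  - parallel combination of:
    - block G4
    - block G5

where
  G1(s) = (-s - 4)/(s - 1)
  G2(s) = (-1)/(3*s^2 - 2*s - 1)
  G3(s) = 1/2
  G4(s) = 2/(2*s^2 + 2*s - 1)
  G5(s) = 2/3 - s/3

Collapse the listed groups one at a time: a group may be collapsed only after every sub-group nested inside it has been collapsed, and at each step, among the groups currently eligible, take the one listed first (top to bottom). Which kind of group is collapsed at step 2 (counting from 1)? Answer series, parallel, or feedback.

Step 1 - reduce the feedback loop with forward G2 and return G3
Step 2 - combine G4, G5 in parallel
Step 3 - combine G1, [G2/(1+G2*G3)], (G4+G5) in series
Step 2: parallel.

Therefore the answer is parallel.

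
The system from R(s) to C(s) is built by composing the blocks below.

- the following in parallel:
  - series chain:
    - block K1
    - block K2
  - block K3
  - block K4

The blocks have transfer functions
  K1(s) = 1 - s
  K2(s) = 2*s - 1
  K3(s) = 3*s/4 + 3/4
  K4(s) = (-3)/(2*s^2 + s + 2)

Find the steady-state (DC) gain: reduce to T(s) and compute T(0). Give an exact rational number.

The answer is -7/4.

Reasoning:
(1) series reduction of K1, K2, giving -2*s^2 + 3*s - 1
(2) add (K1*K2), K3, K4 (parallel), giving (-16*s^4 + 22*s^3 - 3*s^2 + 29*s - 14)/(8*s^2 + 4*s + 8)
The step-2 result is T(s). Setting s = 0: T(0) = -14/8 = -7/4.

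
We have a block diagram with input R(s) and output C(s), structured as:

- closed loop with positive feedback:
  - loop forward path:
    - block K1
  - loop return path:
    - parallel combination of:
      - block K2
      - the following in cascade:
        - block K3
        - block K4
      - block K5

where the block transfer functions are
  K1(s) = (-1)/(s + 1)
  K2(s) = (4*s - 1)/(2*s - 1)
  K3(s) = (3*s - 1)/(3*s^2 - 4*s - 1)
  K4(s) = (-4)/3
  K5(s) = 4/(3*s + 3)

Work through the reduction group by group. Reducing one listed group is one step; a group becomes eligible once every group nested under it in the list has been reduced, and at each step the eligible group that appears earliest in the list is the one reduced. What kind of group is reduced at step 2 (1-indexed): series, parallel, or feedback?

Step 1: multiply K3, K4 (series)
Step 2: sum the parallel branches K2, (K3*K4), K5
Step 3: close the feedback loop around K1, (K2+(K3*K4)+K5)
Step 2 collapses a parallel group.

Hence the answer: parallel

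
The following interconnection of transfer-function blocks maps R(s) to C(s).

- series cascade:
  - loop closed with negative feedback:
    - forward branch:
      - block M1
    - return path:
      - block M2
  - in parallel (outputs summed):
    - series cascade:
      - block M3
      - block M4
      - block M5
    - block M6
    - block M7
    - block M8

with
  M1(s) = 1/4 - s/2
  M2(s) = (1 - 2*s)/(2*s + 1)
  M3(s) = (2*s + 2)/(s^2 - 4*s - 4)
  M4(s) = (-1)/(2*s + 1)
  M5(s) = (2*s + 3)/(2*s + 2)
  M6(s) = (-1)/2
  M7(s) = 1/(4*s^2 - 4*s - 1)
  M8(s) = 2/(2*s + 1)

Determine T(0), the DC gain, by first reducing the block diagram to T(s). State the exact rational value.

Step 1 - close the feedback loop around M1, M2, giving (1 - 4*s^2)/(4*s^2 + 4*s + 5)
Step 2 - reduce the series chain M3, M4, M5, giving (-2*s - 3)/(2*s^3 - 7*s^2 - 12*s - 4)
Step 3 - parallel reduction of (M3*M4*M5), M6, M7, M8, giving (-8*s^5 + 52*s^4 - 70*s^3 - 65*s^2 + 56*s + 10)/(16*s^5 - 72*s^4 - 44*s^3 + 78*s^2 + 56*s + 8)
Step 4 - cascade [M1/(1+M1*M2)], ((M3*M4*M5)+M6+M7+M8), giving (16*s^6 - 112*s^5 + 192*s^4 + 60*s^3 - 177*s^2 + 36*s + 10)/(32*s^6 - 128*s^5 - 128*s^4 - 48*s^3 + 182*s^2 + 232*s + 40)
The step-4 result is T(s). Setting s = 0: T(0) = 10/40 = 1/4.

Therefore the answer is 1/4.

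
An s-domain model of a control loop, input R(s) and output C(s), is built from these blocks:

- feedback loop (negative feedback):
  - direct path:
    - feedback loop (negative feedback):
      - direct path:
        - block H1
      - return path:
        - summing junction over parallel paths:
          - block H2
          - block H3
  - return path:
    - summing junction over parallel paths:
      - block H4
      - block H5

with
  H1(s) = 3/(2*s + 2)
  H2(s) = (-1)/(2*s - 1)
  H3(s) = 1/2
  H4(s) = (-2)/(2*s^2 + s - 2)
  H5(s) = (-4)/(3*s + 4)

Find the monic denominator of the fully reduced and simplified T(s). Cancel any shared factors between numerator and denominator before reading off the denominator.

(1) add H2, H3 (parallel) gives (2*s - 3)/(4*s - 2)
(2) reduce the feedback loop with forward H1 and return (H2+H3) gives (12*s - 6)/(8*s^2 + 10*s - 13)
(3) combine H4, H5 in parallel gives (-8*s^2 - 10*s)/(6*s^3 + 11*s^2 - 2*s - 8)
(4) reduce the feedback loop with forward [H1/(1+H1*(H2+H3))] and return (H4+H5) gives (72*s^4 + 96*s^3 - 90*s^2 - 84*s + 48)/(48*s^5 + 148*s^4 - 80*s^3 - 299*s^2 + 6*s + 104)
T(s) is the step-4 result (common factors already cancelled). Leading coefficient of the denominator: 48. Divide through by 48 for the monic polynomial.

Final answer: s^5 + 37*s^4/12 - 5*s^3/3 - 299*s^2/48 + s/8 + 13/6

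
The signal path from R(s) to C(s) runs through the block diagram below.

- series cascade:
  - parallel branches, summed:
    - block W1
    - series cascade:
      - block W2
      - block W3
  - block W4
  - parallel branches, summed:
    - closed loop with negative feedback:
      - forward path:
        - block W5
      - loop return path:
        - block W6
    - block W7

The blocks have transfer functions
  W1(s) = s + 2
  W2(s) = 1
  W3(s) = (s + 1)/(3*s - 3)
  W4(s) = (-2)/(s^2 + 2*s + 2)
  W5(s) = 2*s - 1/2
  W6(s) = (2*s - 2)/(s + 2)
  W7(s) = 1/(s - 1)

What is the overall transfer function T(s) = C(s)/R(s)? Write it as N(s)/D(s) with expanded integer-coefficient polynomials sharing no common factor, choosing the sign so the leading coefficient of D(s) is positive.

Answer: (-12*s^5 - 49*s^4 + 27*s^3 + 99*s^2 - 117*s + 40)/(12*s^6 - 12*s^5 - 3*s^4 - 12*s^3 + 39*s^2 - 42*s + 18)

Working:
[1] combine W2, W3 in series: (s + 1)/(3*s - 3)
[2] parallel reduction of W1, (W2*W3): (3*s^2 + 4*s - 5)/(3*s - 3)
[3] close the feedback loop around W5, W6: (4*s^2 + 7*s - 2)/(8*s^2 - 8*s + 6)
[4] add [W5/(1+W5*W6)], W7 (parallel): (4*s^3 + 11*s^2 - 17*s + 8)/(8*s^3 - 16*s^2 + 14*s - 6)
[5] cascade (W1+(W2*W3)), W4, ([W5/(1+W5*W6)]+W7): this yields T(s), and no further normalization is needed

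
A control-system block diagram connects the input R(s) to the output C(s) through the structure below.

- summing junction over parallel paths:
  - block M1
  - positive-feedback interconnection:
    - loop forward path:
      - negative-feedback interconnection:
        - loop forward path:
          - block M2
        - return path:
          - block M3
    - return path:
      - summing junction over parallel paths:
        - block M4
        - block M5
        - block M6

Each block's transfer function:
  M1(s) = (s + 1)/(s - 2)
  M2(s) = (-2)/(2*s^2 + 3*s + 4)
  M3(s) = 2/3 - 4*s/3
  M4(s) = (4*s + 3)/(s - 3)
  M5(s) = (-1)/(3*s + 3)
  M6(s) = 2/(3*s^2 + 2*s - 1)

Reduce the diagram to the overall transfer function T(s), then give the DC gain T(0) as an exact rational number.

Answer: 0

Working:
(1) close the feedback loop around M2, M3 gives (-6)/(6*s^2 + 17*s + 8)
(2) sum the parallel branches M4, M5, M6 gives (36*s^3 + 48*s^2 + 22*s - 30)/(9*s^3 - 21*s^2 - 21*s + 9)
(3) feedback reduction of [M2/(1+M2*M3)], (M4+M5+M6) gives (-18*s^3 + 42*s^2 + 42*s - 18)/(18*s^5 + 9*s^4 - 65*s^3 - 61*s^2 + 39*s - 36)
(4) add M1, [[M2/(1+M2*M3)]/(1-[M2/(1+M2*M3)]*(M4+M5+M6))] (parallel) gives (18*s^6 + 27*s^5 - 74*s^4 - 48*s^3 - 64*s^2 - 99*s)/(18*s^6 - 27*s^5 - 83*s^4 + 69*s^3 + 161*s^2 - 114*s + 72)
That last expression is T(s); at s = 0 only the constant terms survive, so T(0) = 0/72 = 0.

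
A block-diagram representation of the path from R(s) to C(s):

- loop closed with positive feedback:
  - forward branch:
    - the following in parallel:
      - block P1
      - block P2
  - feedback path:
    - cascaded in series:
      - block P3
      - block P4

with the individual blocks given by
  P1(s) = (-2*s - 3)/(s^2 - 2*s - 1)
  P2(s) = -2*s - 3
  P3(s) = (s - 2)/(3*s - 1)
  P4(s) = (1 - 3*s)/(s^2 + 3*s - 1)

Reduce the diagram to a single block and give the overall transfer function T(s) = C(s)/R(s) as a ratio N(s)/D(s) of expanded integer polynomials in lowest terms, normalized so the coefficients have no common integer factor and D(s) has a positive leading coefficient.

Step 1. sum the parallel branches P1, P2 gives (-2*s^3 + s^2 + 6*s)/(s^2 - 2*s - 1)
Step 2. combine P3, P4 in series gives (2 - s)/(s^2 + 3*s - 1)
Step 3. reduce the feedback loop with forward (P1+P2) and return (P3*P4), which is the overall transfer function T(s) = C(s)/R(s) in lowest terms

Hence the answer: (2*s^5 + 5*s^4 - 11*s^3 - 17*s^2 + 6*s)/(s^4 - 6*s^3 + 4*s^2 + 13*s - 1)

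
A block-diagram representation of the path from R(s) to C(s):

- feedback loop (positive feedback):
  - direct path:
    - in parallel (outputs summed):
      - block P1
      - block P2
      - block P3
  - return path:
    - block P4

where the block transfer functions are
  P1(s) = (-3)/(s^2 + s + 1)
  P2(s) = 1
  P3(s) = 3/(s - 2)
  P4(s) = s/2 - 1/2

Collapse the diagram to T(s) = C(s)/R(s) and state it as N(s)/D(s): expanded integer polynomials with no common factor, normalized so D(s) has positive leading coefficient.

The answer is (-2*s^3 - 4*s^2 + 2*s - 14)/(s^4 - s^3 - s^2 + 10*s - 3).

Reasoning:
Step 1 - reduce the parallel group P1, P2, P3 gives (s^3 + 2*s^2 - s + 7)/(s^3 - s^2 - s - 2)
Step 2 - feedback reduction of (P1+P2+P3), P4, which is the overall transfer function T(s) = C(s)/R(s) in lowest terms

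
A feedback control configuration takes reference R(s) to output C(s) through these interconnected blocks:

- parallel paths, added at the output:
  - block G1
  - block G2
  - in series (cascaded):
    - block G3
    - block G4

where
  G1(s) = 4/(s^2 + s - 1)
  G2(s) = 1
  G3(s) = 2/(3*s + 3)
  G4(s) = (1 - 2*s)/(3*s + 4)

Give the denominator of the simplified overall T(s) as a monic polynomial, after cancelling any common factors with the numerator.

First reduce the diagram to T(s).

Step 1 - multiply G3, G4 (series) -> (2 - 4*s)/(9*s^2 + 21*s + 12)
Step 2 - combine G1, G2, (G3*G4) in parallel -> (9*s^4 + 26*s^3 + 58*s^2 + 81*s + 34)/(9*s^4 + 30*s^3 + 24*s^2 - 9*s - 12)
T(s) is the step-2 result (common factors already cancelled). Leading coefficient of the denominator: 9. Divide through by 9 for the monic polynomial.

Answer: s^4 + 10*s^3/3 + 8*s^2/3 - s - 4/3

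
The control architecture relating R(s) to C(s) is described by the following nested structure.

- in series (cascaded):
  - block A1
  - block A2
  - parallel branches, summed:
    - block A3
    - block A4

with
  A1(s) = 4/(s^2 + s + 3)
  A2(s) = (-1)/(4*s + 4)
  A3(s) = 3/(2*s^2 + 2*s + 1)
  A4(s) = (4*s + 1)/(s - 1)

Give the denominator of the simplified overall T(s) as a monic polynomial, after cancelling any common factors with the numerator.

First reduce the diagram to T(s).

Step 1 - sum the parallel branches A3, A4; result (8*s^3 + 10*s^2 + 9*s - 2)/(2*s^3 - s - 1)
Step 2 - series reduction of A1, A2, (A3+A4); result (-8*s^3 - 10*s^2 - 9*s + 2)/(2*s^6 + 4*s^5 + 7*s^4 + 3*s^3 - 6*s^2 - 7*s - 3)
No further cancellation is possible in the step-2 result, so that is T(s). Its denominator becomes monic after dividing by the leading coefficient 2.

Answer: s^6 + 2*s^5 + 7*s^4/2 + 3*s^3/2 - 3*s^2 - 7*s/2 - 3/2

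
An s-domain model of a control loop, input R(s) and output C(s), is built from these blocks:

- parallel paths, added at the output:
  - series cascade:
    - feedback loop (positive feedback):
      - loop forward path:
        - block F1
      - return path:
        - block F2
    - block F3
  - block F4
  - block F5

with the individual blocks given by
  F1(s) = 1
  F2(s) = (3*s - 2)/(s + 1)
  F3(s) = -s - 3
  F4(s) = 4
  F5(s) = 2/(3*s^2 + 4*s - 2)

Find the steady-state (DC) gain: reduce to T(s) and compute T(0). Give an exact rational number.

First reduce the diagram to T(s).

(1) collapse the loop (F1 forward, F2 return); result (-s - 1)/(2*s - 3)
(2) reduce the series chain [F1/(1-F1*F2)], F3; result (s^2 + 4*s + 3)/(2*s - 3)
(3) parallel reduction of ([F1/(1-F1*F2)]*F3), F4, F5; result (3*s^4 + 40*s^3 + 19*s^2 - 56*s + 12)/(6*s^3 - s^2 - 16*s + 6)
Step 3 gives the overall T(s). Then T(0) = 12/6 = 2.

Answer: 2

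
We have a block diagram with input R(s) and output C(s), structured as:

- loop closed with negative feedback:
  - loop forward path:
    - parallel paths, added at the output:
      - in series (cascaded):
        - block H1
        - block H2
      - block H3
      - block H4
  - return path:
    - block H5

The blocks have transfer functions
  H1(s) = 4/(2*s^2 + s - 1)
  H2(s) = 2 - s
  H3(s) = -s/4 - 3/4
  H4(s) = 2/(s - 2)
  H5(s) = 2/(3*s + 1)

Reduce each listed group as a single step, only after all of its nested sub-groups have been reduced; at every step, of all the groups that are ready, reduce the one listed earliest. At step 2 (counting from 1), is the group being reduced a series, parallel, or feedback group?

1. combine H1, H2 in series
2. reduce the parallel group (H1*H2), H3, H4
3. feedback reduction of ((H1*H2)+H3+H4), H5
Step 2: parallel.

Hence the answer: parallel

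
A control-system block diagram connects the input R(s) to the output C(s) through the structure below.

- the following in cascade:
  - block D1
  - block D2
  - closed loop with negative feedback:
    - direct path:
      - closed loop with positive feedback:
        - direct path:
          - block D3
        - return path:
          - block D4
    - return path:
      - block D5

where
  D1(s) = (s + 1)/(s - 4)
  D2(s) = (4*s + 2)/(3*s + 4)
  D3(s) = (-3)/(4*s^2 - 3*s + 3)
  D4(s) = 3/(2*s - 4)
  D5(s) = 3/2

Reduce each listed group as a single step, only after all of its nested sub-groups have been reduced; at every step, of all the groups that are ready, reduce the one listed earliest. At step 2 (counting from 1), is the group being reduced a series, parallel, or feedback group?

(1) close the feedback loop around D3, D4
(2) collapse the loop ([D3/(1-D3*D4)] forward, D5 return)
(3) multiply D1, D2, [[D3/(1-D3*D4)]/(1+[D3/(1-D3*D4)]*D5)] (series)
The group at step 2 is a feedback group.

Hence the answer: feedback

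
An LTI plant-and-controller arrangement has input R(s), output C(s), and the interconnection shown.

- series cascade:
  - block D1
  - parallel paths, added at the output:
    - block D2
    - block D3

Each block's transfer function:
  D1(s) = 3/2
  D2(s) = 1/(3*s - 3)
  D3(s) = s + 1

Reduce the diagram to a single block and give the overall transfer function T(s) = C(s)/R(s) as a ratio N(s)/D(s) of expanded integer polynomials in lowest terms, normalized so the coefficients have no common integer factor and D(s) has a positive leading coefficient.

(1) add D2, D3 (parallel); result (3*s^2 - 2)/(3*s - 3)
(2) cascade D1, (D2+D3) - this is the overall T(s), already in the required normalized form

Hence the answer: (3*s^2 - 2)/(2*s - 2)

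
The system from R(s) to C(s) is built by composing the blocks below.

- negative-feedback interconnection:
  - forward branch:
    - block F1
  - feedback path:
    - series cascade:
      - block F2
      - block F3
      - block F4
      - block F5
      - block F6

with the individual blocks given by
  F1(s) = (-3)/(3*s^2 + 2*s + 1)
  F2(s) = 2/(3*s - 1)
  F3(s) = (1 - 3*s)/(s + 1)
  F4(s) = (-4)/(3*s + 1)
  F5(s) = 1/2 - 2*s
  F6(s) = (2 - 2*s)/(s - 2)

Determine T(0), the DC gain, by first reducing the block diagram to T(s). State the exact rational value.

Step 1. combine F2, F3, F4, F5, F6 in series = (32*s^2 - 40*s + 8)/(3*s^3 - 2*s^2 - 7*s - 2)
Step 2. feedback reduction of F1, (F2*F3*F4*F5*F6) = (-9*s^3 + 6*s^2 + 21*s + 6)/(9*s^5 - 22*s^3 - 118*s^2 + 109*s - 26)
The step-2 result is T(s). Setting s = 0: T(0) = 6/(-26) = -3/13.

Answer: -3/13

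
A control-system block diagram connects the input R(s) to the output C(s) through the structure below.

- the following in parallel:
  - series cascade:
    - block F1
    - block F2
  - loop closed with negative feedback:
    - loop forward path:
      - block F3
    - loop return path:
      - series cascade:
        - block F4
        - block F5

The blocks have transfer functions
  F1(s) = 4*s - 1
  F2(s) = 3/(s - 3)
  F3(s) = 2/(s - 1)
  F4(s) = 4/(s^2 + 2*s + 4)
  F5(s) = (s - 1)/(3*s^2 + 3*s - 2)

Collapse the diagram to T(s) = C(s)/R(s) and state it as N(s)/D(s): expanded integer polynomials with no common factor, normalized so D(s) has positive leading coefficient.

Step 1: multiply F1, F2 (series) = (12*s - 3)/(s - 3)
Step 2: combine F4, F5 in series = (4*s - 4)/(3*s^4 + 9*s^3 + 16*s^2 + 8*s - 8)
Step 3: feedback reduction of F3, (F4*F5) = (6*s^4 + 18*s^3 + 32*s^2 + 16*s - 16)/(3*s^5 + 6*s^4 + 7*s^3 - 8*s^2 - 8*s)
Step 4: add (F1*F2), [F3/(1+F3*(F4*F5))] (parallel); the result is T(s) itself (integer coefficients, no common factor, positive leading denominator coefficient)

Hence the answer: (36*s^6 + 69*s^5 + 66*s^4 - 139*s^3 - 152*s^2 - 40*s + 48)/(3*s^6 - 3*s^5 - 11*s^4 - 29*s^3 + 16*s^2 + 24*s)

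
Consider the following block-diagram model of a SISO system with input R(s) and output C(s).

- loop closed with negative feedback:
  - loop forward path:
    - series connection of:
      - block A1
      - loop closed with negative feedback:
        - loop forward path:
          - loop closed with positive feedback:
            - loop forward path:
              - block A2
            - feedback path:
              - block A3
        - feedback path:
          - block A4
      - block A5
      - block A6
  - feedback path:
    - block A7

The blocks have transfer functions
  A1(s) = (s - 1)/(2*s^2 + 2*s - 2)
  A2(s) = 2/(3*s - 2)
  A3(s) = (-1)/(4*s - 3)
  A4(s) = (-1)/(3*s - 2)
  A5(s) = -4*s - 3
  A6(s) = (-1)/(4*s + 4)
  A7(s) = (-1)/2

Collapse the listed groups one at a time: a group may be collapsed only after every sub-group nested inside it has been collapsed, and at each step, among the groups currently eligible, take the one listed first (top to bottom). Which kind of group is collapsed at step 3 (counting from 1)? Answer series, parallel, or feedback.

Step 1: feedback reduction of A2, A3
Step 2: feedback reduction of [A2/(1-A2*A3)], A4
Step 3: reduce the series chain A1, [[A2/(1-A2*A3)]/(1+[A2/(1-A2*A3)]*A4)], A5, A6
Step 4: collapse the loop ((A1*[[A2/(1-A2*A3)]/(1+[A2/(1-A2*A3)]*A4)]*A5*A6) forward, A7 return)
The group at step 3 is a series group.

Therefore the answer is series.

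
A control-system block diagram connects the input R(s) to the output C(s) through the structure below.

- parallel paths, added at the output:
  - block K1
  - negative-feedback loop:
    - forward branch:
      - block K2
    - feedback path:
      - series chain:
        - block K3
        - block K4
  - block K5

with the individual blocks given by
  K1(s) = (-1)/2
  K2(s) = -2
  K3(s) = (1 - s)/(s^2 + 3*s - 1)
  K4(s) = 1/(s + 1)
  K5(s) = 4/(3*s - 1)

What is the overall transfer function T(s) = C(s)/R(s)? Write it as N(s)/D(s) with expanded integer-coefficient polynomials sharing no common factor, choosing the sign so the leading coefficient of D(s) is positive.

[1] reduce the series chain K3, K4 -> (1 - s)/(s^3 + 4*s^2 + 2*s - 1)
[2] collapse the loop (K2 forward, (K3*K4) return) -> (-2*s^3 - 8*s^2 - 4*s + 2)/(s^3 + 4*s^2 + 4*s - 3)
[3] reduce the parallel group K1, [K2/(1+K2*(K3*K4))], K5, giving the overall T(s)

Hence the answer: (-15*s^4 - 47*s^3 + 16*s^2 + 65*s - 31)/(6*s^4 + 22*s^3 + 16*s^2 - 26*s + 6)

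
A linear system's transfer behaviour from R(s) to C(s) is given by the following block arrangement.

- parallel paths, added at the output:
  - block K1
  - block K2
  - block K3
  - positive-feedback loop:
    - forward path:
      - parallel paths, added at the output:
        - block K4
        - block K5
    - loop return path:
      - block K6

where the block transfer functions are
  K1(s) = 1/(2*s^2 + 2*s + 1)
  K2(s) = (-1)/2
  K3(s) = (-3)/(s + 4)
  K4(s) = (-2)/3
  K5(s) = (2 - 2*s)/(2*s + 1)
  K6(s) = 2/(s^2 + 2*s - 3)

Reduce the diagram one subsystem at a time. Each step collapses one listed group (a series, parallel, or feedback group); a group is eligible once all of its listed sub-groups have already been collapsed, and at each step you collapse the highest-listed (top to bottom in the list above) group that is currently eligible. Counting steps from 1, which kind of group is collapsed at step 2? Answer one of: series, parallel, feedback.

The answer is feedback.

Reasoning:
1. sum the parallel branches K4, K5
2. apply the feedback formula to (K4+K5), K6
3. sum the parallel branches K1, K2, K3, [(K4+K5)/(1-(K4+K5)*K6)]
At step 2 the group reduced is feedback.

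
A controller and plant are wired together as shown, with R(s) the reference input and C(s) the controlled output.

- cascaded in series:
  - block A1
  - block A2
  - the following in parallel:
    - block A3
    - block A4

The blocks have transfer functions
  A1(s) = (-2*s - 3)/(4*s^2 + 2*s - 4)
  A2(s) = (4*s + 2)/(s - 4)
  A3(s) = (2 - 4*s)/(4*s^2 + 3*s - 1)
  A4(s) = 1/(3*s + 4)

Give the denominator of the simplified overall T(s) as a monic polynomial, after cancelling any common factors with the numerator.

Step 1. sum the parallel branches A3, A4; result (-8*s^2 - 7*s + 7)/(12*s^3 + 25*s^2 + 9*s - 4)
Step 2. multiply A1, A2, (A3+A4) (series); result (32*s^4 + 92*s^3 + 52*s^2 - 35*s - 21)/(24*s^6 - 34*s^5 - 229*s^4 - 125*s^3 + 174*s^2 + 96*s - 32)
That last expression is T(s), already simplified. Scaling its denominator by 1/24 (the reciprocal of the leading coefficient) yields the monic denominator.

Answer: s^6 - 17*s^5/12 - 229*s^4/24 - 125*s^3/24 + 29*s^2/4 + 4*s - 4/3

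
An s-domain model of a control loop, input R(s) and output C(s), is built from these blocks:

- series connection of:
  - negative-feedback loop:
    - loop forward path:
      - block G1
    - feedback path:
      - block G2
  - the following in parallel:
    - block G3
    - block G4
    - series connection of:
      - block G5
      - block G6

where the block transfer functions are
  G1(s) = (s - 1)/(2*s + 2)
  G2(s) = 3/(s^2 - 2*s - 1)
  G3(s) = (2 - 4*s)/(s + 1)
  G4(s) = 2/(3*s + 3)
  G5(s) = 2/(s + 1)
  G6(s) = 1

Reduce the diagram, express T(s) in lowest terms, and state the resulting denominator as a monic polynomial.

The answer is s^4 - 5*s^2/2 - 4*s - 5/2.

Reasoning:
Step 1. reduce the feedback loop with forward G1 and return G2: (s^3 - 3*s^2 + s + 1)/(2*s^3 - 2*s^2 - 3*s - 5)
Step 2. combine G5, G6 in series: 2/(s + 1)
Step 3. sum the parallel branches G3, G4, (G5*G6): (14 - 12*s)/(3*s + 3)
Step 4. reduce the series chain [G1/(1+G1*G2)], (G3+G4+(G5*G6)): (-12*s^4 + 50*s^3 - 54*s^2 + 2*s + 14)/(6*s^4 - 15*s^2 - 24*s - 15)
T(s) is the step-4 result (common factors already cancelled). Leading coefficient of the denominator: 6. Divide through by 6 for the monic polynomial.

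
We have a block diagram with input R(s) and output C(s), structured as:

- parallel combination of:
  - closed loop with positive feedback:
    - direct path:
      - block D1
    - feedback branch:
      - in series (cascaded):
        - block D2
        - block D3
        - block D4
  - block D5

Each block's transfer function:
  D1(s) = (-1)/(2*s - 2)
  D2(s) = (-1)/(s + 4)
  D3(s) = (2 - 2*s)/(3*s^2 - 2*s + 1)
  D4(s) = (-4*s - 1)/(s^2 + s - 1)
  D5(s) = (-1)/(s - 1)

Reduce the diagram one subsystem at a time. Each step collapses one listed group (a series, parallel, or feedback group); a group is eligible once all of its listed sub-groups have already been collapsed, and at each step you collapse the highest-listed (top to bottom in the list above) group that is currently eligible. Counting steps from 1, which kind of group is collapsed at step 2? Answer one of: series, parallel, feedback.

Step 1 - series reduction of D2, D3, D4
Step 2 - close the feedback loop around D1, (D2*D3*D4)
Step 3 - reduce the parallel group [D1/(1-D1*(D2*D3*D4))], D5
So the answer for step 2 is feedback.

Answer: feedback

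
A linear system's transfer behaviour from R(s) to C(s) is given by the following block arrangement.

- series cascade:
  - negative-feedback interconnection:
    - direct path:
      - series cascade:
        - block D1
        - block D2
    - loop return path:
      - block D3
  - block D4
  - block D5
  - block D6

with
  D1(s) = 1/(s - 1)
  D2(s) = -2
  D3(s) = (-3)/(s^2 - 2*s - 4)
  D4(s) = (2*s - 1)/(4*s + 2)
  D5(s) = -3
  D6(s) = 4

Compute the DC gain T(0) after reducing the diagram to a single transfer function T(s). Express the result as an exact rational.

Step 1: combine D1, D2 in series = (-2)/(s - 1)
Step 2: feedback reduction of (D1*D2), D3 = (-2*s^2 + 4*s + 8)/(s^3 - 3*s^2 - 2*s + 10)
Step 3: cascade [(D1*D2)/(1+(D1*D2)*D3)], D4, D5, D6 = (24*s^3 - 60*s^2 - 72*s + 48)/(2*s^4 - 5*s^3 - 7*s^2 + 18*s + 10)
The step-3 result is T(s). Setting s = 0: T(0) = 48/10 = 24/5.

Answer: 24/5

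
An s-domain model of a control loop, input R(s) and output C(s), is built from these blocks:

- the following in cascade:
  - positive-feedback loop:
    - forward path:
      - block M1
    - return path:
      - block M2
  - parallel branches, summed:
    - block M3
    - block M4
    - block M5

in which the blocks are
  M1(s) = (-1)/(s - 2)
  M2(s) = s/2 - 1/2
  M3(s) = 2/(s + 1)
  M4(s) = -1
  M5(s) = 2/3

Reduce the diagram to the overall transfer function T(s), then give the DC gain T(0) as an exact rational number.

Step 1 - collapse the loop (M1 forward, M2 return): (-2)/(3*s - 5)
Step 2 - reduce the parallel group M3, M4, M5: (5 - s)/(3*s + 3)
Step 3 - combine [M1/(1-M1*M2)], (M3+M4+M5) in series: (2*s - 10)/(9*s^2 - 6*s - 15)
Evaluating the step-3 result (the overall T(s)) at s = 0 gives T(0) = -10/(-15) = 2/3.

Final answer: 2/3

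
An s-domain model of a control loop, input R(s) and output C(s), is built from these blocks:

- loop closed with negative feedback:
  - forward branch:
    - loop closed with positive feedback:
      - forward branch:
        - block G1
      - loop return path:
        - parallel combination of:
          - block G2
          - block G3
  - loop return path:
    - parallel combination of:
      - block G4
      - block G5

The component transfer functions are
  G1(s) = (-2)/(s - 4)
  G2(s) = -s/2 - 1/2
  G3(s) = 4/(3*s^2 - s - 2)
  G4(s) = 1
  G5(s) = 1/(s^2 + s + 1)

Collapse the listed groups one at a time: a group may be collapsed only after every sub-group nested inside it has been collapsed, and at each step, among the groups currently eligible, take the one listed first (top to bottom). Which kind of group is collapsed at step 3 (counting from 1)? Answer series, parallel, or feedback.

Reducing step by step:

Step 1 - sum the parallel branches G2, G3
Step 2 - reduce the feedback loop with forward G1 and return (G2+G3)
Step 3 - parallel reduction of G4, G5
Step 4 - apply the feedback formula to [G1/(1-G1*(G2+G3))], (G4+G5)
The group at step 3 is a parallel group.

Answer: parallel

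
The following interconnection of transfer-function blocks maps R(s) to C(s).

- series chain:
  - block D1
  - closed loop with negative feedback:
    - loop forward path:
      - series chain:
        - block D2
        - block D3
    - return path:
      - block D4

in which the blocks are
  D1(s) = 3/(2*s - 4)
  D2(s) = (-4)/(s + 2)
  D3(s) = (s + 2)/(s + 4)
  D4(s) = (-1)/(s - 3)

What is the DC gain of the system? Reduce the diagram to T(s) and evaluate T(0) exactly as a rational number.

Answer: 9/8

Working:
[1] series reduction of D2, D3: (-4)/(s + 4)
[2] apply the feedback formula to (D2*D3), D4: (12 - 4*s)/(s^2 + s - 8)
[3] series reduction of D1, [(D2*D3)/(1+(D2*D3)*D4)]: (18 - 6*s)/(s^3 - s^2 - 10*s + 16)
Step 3 gives the overall T(s). Then T(0) = 18/16 = 9/8.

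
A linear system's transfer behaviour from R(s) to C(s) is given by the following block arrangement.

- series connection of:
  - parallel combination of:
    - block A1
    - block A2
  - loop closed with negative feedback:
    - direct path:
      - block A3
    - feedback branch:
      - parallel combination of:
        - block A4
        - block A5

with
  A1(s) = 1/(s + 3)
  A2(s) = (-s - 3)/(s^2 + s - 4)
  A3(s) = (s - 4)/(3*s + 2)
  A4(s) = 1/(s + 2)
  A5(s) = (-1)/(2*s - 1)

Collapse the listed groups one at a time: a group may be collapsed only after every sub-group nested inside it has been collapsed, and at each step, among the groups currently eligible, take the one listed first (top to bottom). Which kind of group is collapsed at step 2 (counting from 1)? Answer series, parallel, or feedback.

Reducing step by step:

Step 1: add A1, A2 (parallel)
Step 2: combine A4, A5 in parallel
Step 3: close the feedback loop around A3, (A4+A5)
Step 4: series reduction of (A1+A2), [A3/(1+A3*(A4+A5))]
Step 2: parallel.

Answer: parallel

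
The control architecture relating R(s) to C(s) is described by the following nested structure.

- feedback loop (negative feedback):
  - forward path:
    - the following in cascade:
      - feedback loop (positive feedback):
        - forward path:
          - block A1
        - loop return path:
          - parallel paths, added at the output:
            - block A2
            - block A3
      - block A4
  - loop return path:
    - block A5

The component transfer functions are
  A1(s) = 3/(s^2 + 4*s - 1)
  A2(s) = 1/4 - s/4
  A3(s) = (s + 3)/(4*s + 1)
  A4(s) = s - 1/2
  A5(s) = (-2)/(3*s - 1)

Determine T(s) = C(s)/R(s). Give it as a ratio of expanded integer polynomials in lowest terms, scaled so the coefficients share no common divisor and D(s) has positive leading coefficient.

First reduce the diagram to T(s).

Step 1. parallel reduction of A2, A3 gives (-4*s^2 + 7*s + 13)/(16*s + 4)
Step 2. close the feedback loop around A1, (A2+A3) gives (48*s + 12)/(16*s^3 + 80*s^2 - 21*s - 43)
Step 3. cascade [A1/(1-A1*(A2+A3))], A4 gives (48*s^2 - 12*s - 6)/(16*s^3 + 80*s^2 - 21*s - 43)
Step 4. feedback reduction of ([A1/(1-A1*(A2+A3))]*A4), A5; the result is T(s) itself (integer coefficients, no common factor, positive leading denominator coefficient)

Answer: (144*s^3 - 84*s^2 - 6*s + 6)/(48*s^4 + 224*s^3 - 239*s^2 - 84*s + 55)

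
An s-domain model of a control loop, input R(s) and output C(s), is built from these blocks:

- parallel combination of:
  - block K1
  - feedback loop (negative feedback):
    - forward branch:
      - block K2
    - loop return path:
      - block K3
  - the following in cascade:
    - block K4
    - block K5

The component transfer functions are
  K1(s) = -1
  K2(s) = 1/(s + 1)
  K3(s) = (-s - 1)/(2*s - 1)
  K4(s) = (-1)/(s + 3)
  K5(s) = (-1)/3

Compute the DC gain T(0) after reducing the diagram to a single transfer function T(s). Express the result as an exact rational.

Step 1. apply the feedback formula to K2, K3 -> (2*s - 1)/(2*s^2 - 2)
Step 2. cascade K4, K5 -> 1/(3*s + 9)
Step 3. reduce the parallel group K1, [K2/(1+K2*K3)], (K4*K5) -> (-6*s^3 - 10*s^2 + 21*s + 7)/(6*s^3 + 18*s^2 - 6*s - 18)
Evaluating the step-3 result (the overall T(s)) at s = 0 gives T(0) = 7/(-18) = -7/18.

Final answer: -7/18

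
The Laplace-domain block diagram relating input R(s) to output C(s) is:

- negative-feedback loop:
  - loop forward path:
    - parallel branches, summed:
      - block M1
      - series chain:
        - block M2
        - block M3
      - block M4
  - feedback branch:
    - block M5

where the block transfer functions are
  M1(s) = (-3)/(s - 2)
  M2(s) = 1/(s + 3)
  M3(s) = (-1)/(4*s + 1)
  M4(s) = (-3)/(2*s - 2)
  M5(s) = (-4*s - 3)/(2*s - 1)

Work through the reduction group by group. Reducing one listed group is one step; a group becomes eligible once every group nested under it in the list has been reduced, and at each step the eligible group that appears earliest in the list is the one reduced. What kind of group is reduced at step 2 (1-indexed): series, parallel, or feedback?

Step 1: cascade M2, M3
Step 2: reduce the parallel group M1, (M2*M3), M4
Step 3: feedback reduction of (M1+(M2*M3)+M4), M5
At step 2 the group reduced is parallel.

Therefore the answer is parallel.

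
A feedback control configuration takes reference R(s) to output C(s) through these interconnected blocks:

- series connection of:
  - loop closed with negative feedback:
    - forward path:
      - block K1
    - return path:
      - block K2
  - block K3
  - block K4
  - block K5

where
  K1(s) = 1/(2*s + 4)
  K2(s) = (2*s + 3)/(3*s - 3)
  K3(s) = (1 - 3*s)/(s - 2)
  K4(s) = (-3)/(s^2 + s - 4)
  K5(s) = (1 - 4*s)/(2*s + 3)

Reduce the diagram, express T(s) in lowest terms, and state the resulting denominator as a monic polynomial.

The answer is s^6 + 11*s^5/6 - 25*s^4/3 - 47*s^3/4 + 263*s^2/12 + 35*s/2 - 18.

Reasoning:
Step 1 - collapse the loop (K1 forward, K2 return): (3*s - 3)/(6*s^2 + 8*s - 9)
Step 2 - reduce the series chain [K1/(1+K1*K2)], K3, K4, K5: (-108*s^3 + 171*s^2 - 72*s + 9)/(12*s^6 + 22*s^5 - 100*s^4 - 141*s^3 + 263*s^2 + 210*s - 216)
No further cancellation is possible in the step-2 result, so that is T(s). Its denominator becomes monic after dividing by the leading coefficient 12.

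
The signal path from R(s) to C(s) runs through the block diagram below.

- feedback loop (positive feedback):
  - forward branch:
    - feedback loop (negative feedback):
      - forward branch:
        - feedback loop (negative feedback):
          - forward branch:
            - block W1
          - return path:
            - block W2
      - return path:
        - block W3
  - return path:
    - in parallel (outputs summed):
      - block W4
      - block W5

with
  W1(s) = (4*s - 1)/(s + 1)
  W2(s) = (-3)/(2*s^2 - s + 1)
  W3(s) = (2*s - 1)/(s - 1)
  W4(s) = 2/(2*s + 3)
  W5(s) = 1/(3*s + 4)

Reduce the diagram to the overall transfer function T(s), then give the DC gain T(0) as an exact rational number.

The answer is -12/47.

Reasoning:
[1] feedback reduction of W1, W2 gives (8*s^3 - 6*s^2 + 5*s - 1)/(2*s^3 + s^2 - 12*s + 4)
[2] collapse the loop ([W1/(1+W1*W2)] forward, W3 return) gives (8*s^4 - 14*s^3 + 11*s^2 - 6*s + 1)/(18*s^4 - 21*s^3 + 3*s^2 + 9*s - 3)
[3] reduce the parallel group W4, W5 gives (8*s + 11)/(6*s^2 + 17*s + 12)
[4] apply the feedback formula to [[W1/(1+W1*W2)]/(1+[W1/(1+W1*W2)]*W3)], (W4+W5) gives (48*s^6 + 52*s^5 - 76*s^4 - 17*s^3 + 36*s^2 - 55*s + 12)/(108*s^6 + 116*s^5 - 99*s^4 - 81*s^3 + 98*s^2 + 115*s - 47)
Evaluating the step-4 result (the overall T(s)) at s = 0 gives T(0) = 12/(-47) = -12/47.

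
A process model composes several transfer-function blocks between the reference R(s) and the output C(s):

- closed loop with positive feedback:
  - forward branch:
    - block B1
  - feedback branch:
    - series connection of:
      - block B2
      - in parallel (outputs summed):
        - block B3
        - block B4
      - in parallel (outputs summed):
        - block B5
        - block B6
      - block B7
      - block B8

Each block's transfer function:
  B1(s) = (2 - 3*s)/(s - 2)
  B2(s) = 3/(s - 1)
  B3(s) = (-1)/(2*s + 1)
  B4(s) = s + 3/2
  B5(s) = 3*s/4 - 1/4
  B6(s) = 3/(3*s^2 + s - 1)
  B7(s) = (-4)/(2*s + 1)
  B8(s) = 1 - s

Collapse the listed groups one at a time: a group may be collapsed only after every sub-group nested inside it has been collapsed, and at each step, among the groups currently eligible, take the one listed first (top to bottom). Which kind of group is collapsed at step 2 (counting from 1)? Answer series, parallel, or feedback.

The answer is parallel.

Reasoning:
Step 1. sum the parallel branches B3, B4
Step 2. combine B5, B6 in parallel
Step 3. combine B2, (B3+B4), (B5+B6), B7, B8 in series
Step 4. feedback reduction of B1, (B2*(B3+B4)*(B5+B6)*B7*B8)
Step 2: parallel.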